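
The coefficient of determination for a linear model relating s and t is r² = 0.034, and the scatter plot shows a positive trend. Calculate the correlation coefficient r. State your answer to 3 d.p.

|r| = √0.034 = 0.184
The association is positive, so r = 0.184.

0.184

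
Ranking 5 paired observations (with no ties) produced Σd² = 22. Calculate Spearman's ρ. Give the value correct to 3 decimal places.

-0.100

ρ = 1 − 6Σd² / [n(n²−1)] = 1 − 6×22 / (5×24)
  = 1 − 132/120 = 1 − 1.1000 ≈ -0.100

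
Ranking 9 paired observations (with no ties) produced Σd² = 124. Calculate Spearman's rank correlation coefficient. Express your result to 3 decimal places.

-0.033

ρ = 1 − 6Σd² / [n(n²−1)] = 1 − 6×124 / (9×80)
  = 1 − 744/720 = 1 − 1.0333 ≈ -0.033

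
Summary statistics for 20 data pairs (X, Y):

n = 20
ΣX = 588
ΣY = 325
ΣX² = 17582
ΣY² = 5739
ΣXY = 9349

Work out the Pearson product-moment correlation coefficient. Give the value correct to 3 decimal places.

-0.561

r = (nΣXY − ΣXΣY) / √[(nΣX² − (ΣX)²)(nΣY² − (ΣY)²)]
Numerator: 20×9349 − 588×325 = -4120
Denominator: √[(351640 − 345744)(114780 − 105625)] = √[5896 × 9155] = 7346.9640
r = -4120 / 7346.9640 ≈ -0.561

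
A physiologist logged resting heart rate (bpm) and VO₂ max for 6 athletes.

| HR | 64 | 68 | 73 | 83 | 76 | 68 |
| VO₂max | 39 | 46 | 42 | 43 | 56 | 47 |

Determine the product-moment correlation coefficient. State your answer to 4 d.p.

0.2730

n = 6, Σx = 432, Σy = 273, Σx² = 31338, Σy² = 12595, Σxy = 19711
nΣxy − ΣxΣy = 118266 − 117936 = 330
nΣx² − (Σx)² = 188028 − 186624 = 1404; nΣy² − (Σy)² = 75570 − 74529 = 1041
r = 330 / √(1404 × 1041) = 330 / 1208.9516 ≈ 0.2730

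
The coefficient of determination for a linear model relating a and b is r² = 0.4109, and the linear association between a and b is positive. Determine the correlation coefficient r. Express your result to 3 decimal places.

|r| = √0.4109 = 0.641
The association is positive, so r = 0.641.

0.641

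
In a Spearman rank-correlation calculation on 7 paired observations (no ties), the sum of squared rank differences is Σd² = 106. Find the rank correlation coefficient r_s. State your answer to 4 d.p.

ρ = 1 − 6Σd² / [n(n²−1)] = 1 − 6×106 / (7×48)
  = 1 − 636/336 = 1 − 1.89286 ≈ -0.8929

-0.8929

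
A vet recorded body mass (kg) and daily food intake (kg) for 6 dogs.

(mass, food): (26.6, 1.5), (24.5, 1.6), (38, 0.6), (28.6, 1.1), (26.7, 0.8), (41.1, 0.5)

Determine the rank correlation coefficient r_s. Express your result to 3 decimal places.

Rank mass: 2, 1, 5, 4, 3, 6
Rank food: 5, 6, 2, 4, 3, 1
d = rank(mass) − rank(food): -3, -5, 3, 0, 0, 5; Σd² = 68
ρ = 1 − 6Σd² / [n(n²−1)] = 1 − 6×68 / (6×35) = 1 − 408/210 ≈ -0.943

-0.943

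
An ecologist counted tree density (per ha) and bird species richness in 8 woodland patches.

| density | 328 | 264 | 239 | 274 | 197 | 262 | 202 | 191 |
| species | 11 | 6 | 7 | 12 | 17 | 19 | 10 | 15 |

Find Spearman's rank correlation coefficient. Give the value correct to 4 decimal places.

Rank density: 8, 6, 4, 7, 2, 5, 3, 1
Rank species: 4, 1, 2, 5, 7, 8, 3, 6
d = rank(density) − rank(species): 4, 5, 2, 2, -5, -3, 0, -5; Σd² = 108
ρ = 1 − 6Σd² / [n(n²−1)] = 1 − 6×108 / (8×63) = 1 − 648/504 ≈ -0.2857

-0.2857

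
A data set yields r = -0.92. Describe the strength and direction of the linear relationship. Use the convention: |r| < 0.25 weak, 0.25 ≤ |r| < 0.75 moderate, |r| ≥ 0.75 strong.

strong negative

r = -0.92 < 0 so the relationship is negative.
|r| = 0.92, which falls in the strong range.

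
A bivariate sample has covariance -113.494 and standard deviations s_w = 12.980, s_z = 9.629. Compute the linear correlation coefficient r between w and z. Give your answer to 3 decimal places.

r = Cov(w,z) / (s_w · s_z) = -113.494 / (12.980 × 9.629)
  = -113.494 / 124.9844 ≈ -0.908

-0.908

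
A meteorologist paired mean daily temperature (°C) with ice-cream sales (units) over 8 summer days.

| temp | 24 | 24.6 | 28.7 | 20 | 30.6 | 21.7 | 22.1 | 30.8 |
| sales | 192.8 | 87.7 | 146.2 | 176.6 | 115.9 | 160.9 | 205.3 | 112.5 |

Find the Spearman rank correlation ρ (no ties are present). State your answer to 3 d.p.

Rank temp: 4, 5, 6, 1, 7, 2, 3, 8
Rank sales: 7, 1, 4, 6, 3, 5, 8, 2
d = rank(temp) − rank(sales): -3, 4, 2, -5, 4, -3, -5, 6; Σd² = 140
ρ = 1 − 6Σd² / [n(n²−1)] = 1 − 6×140 / (8×63) = 1 − 840/504 ≈ -0.667

-0.667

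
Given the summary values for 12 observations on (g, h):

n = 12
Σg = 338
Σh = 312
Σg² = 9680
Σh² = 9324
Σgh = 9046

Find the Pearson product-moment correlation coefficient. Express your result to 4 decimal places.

r = (nΣgh − ΣgΣh) / √[(nΣg² − (Σg)²)(nΣh² − (Σh)²)]
Numerator: 12×9046 − 338×312 = 3096
Denominator: √[(116160 − 114244)(111888 − 97344)] = √[1916 × 14544] = 5278.8544
r = 3096 / 5278.8544 ≈ 0.5865

0.5865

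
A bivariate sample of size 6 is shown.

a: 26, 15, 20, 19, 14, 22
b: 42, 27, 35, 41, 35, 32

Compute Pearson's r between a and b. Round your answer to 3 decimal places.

n = 6, Σa = 116, Σb = 212, Σa² = 2342, Σb² = 7648, Σab = 4170
nΣab − ΣaΣb = 25020 − 24592 = 428
nΣa² − (Σa)² = 14052 − 13456 = 596; nΣb² − (Σb)² = 45888 − 44944 = 944
r = 428 / √(596 × 944) = 428 / 750.0827 ≈ 0.571

0.571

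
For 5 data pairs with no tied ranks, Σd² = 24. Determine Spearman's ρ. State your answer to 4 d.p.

-0.2000

ρ = 1 − 6Σd² / [n(n²−1)] = 1 − 6×24 / (5×24)
  = 1 − 144/120 = 1 − 1.20000 ≈ -0.2000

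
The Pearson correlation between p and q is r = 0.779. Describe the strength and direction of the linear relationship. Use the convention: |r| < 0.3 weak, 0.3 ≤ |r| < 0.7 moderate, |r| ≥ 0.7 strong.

r = 0.779 > 0 so the relationship is positive.
|r| = 0.779, which falls in the strong range.

strong positive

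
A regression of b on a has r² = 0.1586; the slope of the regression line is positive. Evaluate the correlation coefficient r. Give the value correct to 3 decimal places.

|r| = √0.1586 = 0.398
The association is positive, so r = 0.398.

0.398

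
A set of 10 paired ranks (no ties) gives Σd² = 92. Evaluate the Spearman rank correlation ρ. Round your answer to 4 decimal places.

ρ = 1 − 6Σd² / [n(n²−1)] = 1 − 6×92 / (10×99)
  = 1 − 552/990 = 1 − 0.55758 ≈ 0.4424

0.4424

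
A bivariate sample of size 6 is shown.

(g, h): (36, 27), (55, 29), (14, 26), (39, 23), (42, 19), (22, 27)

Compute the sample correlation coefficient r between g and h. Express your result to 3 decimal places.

-0.056

n = 6, Σg = 208, Σh = 151, Σg² = 8286, Σh² = 3865, Σgh = 5220
nΣgh − ΣgΣh = 31320 − 31408 = -88
nΣg² − (Σg)² = 49716 − 43264 = 6452; nΣh² − (Σh)² = 23190 − 22801 = 389
r = -88 / √(6452 × 389) = -88 / 1584.2437 ≈ -0.056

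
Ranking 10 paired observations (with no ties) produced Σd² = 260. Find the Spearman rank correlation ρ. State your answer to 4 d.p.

ρ = 1 − 6Σd² / [n(n²−1)] = 1 − 6×260 / (10×99)
  = 1 − 1560/990 = 1 − 1.57576 ≈ -0.5758

-0.5758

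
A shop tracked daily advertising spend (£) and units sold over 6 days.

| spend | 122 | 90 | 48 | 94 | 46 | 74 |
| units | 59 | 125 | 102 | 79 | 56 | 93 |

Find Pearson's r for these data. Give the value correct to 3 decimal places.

-0.098

n = 6, Σx = 474, Σy = 514, Σx² = 41716, Σy² = 47536, Σxy = 40228
nΣxy − ΣxΣy = 241368 − 243636 = -2268
nΣx² − (Σx)² = 250296 − 224676 = 25620; nΣy² − (Σy)² = 285216 − 264196 = 21020
r = -2268 / √(25620 × 21020) = -2268 / 23206.3009 ≈ -0.098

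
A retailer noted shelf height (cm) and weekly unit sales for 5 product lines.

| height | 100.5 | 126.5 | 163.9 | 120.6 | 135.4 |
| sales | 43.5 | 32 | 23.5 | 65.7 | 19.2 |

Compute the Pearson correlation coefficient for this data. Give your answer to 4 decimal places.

-0.5780

n = 5, Σx = 646.9, Σy = 183.9, Σx² = 85843.23, Σy² = 8153.63, Σxy = 22794.5
nΣxy − ΣxΣy = 113972.5 − 118964.91 = -4992.41
nΣx² − (Σx)² = 429216.15 − 418479.61 = 10736.54; nΣy² − (Σy)² = 40768.15 − 33819.21 = 6948.94
r = -4992.41 / √(10736.54 × 6948.94) = -4992.41 / 8637.5675 ≈ -0.5780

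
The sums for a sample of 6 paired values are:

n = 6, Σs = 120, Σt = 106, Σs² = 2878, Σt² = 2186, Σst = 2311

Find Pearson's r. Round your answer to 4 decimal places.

r = (nΣst − ΣsΣt) / √[(nΣs² − (Σs)²)(nΣt² − (Σt)²)]
Numerator: 6×2311 − 120×106 = 1146
Denominator: √[(17268 − 14400)(13116 − 11236)] = √[2868 × 1880] = 2322.0336
r = 1146 / 2322.0336 ≈ 0.4935

0.4935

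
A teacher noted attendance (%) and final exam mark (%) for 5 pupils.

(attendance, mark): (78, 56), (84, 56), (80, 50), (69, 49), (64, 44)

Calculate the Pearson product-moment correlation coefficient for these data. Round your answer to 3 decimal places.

n = 5, Σx = 375, Σy = 255, Σx² = 28397, Σy² = 13109, Σxy = 19269
nΣxy − ΣxΣy = 96345 − 95625 = 720
nΣx² − (Σx)² = 141985 − 140625 = 1360; nΣy² − (Σy)² = 65545 − 65025 = 520
r = 720 / √(1360 × 520) = 720 / 840.9518 ≈ 0.856

0.856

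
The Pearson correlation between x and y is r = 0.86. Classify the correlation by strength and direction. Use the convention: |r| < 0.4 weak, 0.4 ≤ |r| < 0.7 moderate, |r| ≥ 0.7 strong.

r = 0.86 > 0 so the relationship is positive.
|r| = 0.86, which falls in the strong range.

strong positive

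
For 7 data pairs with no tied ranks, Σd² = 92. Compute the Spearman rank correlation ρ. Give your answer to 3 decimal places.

-0.643

ρ = 1 − 6Σd² / [n(n²−1)] = 1 − 6×92 / (7×48)
  = 1 − 552/336 = 1 − 1.6429 ≈ -0.643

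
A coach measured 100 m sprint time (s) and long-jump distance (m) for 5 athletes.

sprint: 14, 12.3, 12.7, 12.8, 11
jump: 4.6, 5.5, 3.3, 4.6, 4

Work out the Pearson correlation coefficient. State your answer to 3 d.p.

0.148

n = 5, Σx = 62.8, Σy = 22, Σx² = 793.42, Σy² = 99.46, Σxy = 276.84
nΣxy − ΣxΣy = 1384.2 − 1381.6 = 2.6
nΣx² − (Σx)² = 3967.1 − 3943.84 = 23.26; nΣy² − (Σy)² = 497.3 − 484 = 13.3
r = 2.6 / √(23.26 × 13.3) = 2.6 / 17.5886 ≈ 0.148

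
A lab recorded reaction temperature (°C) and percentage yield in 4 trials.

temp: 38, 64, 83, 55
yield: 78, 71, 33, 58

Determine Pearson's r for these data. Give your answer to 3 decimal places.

-0.864

n = 4, Σx = 240, Σy = 240, Σx² = 15454, Σy² = 15578, Σxy = 13437
nΣxy − ΣxΣy = 53748 − 57600 = -3852
nΣx² − (Σx)² = 61816 − 57600 = 4216; nΣy² − (Σy)² = 62312 − 57600 = 4712
r = -3852 / √(4216 × 4712) = -3852 / 4457.1058 ≈ -0.864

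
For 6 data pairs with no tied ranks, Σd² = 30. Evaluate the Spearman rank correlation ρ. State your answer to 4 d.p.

ρ = 1 − 6Σd² / [n(n²−1)] = 1 − 6×30 / (6×35)
  = 1 − 180/210 = 1 − 0.85714 ≈ 0.1429

0.1429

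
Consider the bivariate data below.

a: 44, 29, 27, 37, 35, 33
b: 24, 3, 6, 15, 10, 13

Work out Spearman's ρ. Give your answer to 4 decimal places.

0.8857

Rank a: 6, 2, 1, 5, 4, 3
Rank b: 6, 1, 2, 5, 3, 4
d = rank(a) − rank(b): 0, 1, -1, 0, 1, -1; Σd² = 4
ρ = 1 − 6Σd² / [n(n²−1)] = 1 − 6×4 / (6×35) = 1 − 24/210 ≈ 0.8857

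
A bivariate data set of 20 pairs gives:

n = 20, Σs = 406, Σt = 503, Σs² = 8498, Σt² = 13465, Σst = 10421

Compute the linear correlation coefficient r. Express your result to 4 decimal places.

0.4599

r = (nΣst − ΣsΣt) / √[(nΣs² − (Σs)²)(nΣt² − (Σt)²)]
Numerator: 20×10421 − 406×503 = 4202
Denominator: √[(169960 − 164836)(269300 − 253009)] = √[5124 × 16291] = 9136.4700
r = 4202 / 9136.4700 ≈ 0.4599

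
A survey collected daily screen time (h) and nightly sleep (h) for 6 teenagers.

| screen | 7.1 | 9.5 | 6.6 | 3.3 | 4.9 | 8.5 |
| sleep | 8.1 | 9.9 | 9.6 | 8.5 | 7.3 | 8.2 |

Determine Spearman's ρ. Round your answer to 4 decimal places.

Rank screen: 4, 6, 3, 1, 2, 5
Rank sleep: 2, 6, 5, 4, 1, 3
d = rank(screen) − rank(sleep): 2, 0, -2, -3, 1, 2; Σd² = 22
ρ = 1 − 6Σd² / [n(n²−1)] = 1 − 6×22 / (6×35) = 1 − 132/210 ≈ 0.3714

0.3714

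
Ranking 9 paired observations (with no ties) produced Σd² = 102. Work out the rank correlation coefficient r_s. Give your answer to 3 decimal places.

ρ = 1 − 6Σd² / [n(n²−1)] = 1 − 6×102 / (9×80)
  = 1 − 612/720 = 1 − 0.8500 ≈ 0.150

0.150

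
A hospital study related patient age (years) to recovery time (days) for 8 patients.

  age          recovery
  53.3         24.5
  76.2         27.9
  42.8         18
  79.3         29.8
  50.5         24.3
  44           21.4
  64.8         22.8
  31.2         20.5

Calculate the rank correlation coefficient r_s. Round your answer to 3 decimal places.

Rank age: 5, 7, 2, 8, 4, 3, 6, 1
Rank recovery: 6, 7, 1, 8, 5, 3, 4, 2
d = rank(age) − rank(recovery): -1, 0, 1, 0, -1, 0, 2, -1; Σd² = 8
ρ = 1 − 6Σd² / [n(n²−1)] = 1 − 6×8 / (8×63) = 1 − 48/504 ≈ 0.905

0.905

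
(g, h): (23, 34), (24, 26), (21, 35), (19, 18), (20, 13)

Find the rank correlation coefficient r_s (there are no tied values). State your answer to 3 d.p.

Rank g: 4, 5, 3, 1, 2
Rank h: 4, 3, 5, 2, 1
d = rank(g) − rank(h): 0, 2, -2, -1, 1; Σd² = 10
ρ = 1 − 6Σd² / [n(n²−1)] = 1 − 6×10 / (5×24) = 1 − 60/120 ≈ 0.500

0.500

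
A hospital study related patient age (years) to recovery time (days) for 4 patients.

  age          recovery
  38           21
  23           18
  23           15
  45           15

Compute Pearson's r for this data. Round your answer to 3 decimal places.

0.071

n = 4, Σx = 129, Σy = 69, Σx² = 4527, Σy² = 1215, Σxy = 2232
nΣxy − ΣxΣy = 8928 − 8901 = 27
nΣx² − (Σx)² = 18108 − 16641 = 1467; nΣy² − (Σy)² = 4860 − 4761 = 99
r = 27 / √(1467 × 99) = 27 / 381.0945 ≈ 0.071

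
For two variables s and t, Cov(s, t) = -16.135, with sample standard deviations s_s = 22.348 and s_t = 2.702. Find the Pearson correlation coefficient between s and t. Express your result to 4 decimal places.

-0.2672

r = Cov(s,t) / (s_s · s_t) = -16.135 / (22.348 × 2.702)
  = -16.135 / 60.3843 ≈ -0.2672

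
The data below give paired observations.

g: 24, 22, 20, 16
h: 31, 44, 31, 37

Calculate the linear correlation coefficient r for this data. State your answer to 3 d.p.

-0.118

n = 4, Σg = 82, Σh = 143, Σg² = 1716, Σh² = 5227, Σgh = 2924
nΣgh − ΣgΣh = 11696 − 11726 = -30
nΣg² − (Σg)² = 6864 − 6724 = 140; nΣh² − (Σh)² = 20908 − 20449 = 459
r = -30 / √(140 × 459) = -30 / 253.4956 ≈ -0.118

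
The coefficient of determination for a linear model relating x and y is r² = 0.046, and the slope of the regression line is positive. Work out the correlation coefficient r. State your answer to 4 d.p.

|r| = √0.046 = 0.2145
The association is positive, so r = 0.2145.

0.2145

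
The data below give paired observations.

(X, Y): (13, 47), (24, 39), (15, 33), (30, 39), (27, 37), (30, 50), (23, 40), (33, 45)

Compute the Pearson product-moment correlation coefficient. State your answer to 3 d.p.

0.254

n = 8, ΣX = 195, ΣY = 330, ΣX² = 5117, ΣY² = 13834, ΣXY = 8116
nΣXY − ΣXΣY = 64928 − 64350 = 578
nΣX² − (ΣX)² = 40936 − 38025 = 2911; nΣY² − (ΣY)² = 110672 − 108900 = 1772
r = 578 / √(2911 × 1772) = 578 / 2271.1874 ≈ 0.254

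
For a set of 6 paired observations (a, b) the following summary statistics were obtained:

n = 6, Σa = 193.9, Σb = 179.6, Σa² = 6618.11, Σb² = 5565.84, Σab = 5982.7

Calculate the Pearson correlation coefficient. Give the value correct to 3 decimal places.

0.691

r = (nΣab − ΣaΣb) / √[(nΣa² − (Σa)²)(nΣb² − (Σb)²)]
Numerator: 6×5982.7 − 193.9×179.6 = 1071.76
Denominator: √[(39708.66 − 37597.21)(33395.04 − 32256.16)] = √[2111.45 × 1138.88] = 1550.7057
r = 1071.76 / 1550.7057 ≈ 0.691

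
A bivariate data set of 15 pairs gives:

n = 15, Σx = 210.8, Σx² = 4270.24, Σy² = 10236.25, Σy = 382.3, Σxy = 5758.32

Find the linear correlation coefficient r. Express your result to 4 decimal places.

r = (nΣxy − ΣxΣy) / √[(nΣx² − (Σx)²)(nΣy² − (Σy)²)]
Numerator: 15×5758.32 − 210.8×382.3 = 5785.96
Denominator: √[(64053.6 − 44436.64)(153543.75 − 146153.29)] = √[19616.96 × 7390.46] = 12040.6959
r = 5785.96 / 12040.6959 ≈ 0.4805

0.4805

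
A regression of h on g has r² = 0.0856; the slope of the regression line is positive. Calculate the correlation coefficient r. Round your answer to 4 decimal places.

|r| = √0.0856 = 0.2926
The association is positive, so r = 0.2926.

0.2926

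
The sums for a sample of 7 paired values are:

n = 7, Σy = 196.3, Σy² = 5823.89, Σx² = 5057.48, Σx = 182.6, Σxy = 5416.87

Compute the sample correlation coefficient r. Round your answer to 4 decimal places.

r = (nΣxy − ΣxΣy) / √[(nΣx² − (Σx)²)(nΣy² − (Σy)²)]
Numerator: 7×5416.87 − 182.6×196.3 = 2073.71
Denominator: √[(35402.36 − 33342.76)(40767.23 − 38533.69)] = √[2059.6 × 2233.54] = 2144.8074
r = 2073.71 / 2144.8074 ≈ 0.9669

0.9669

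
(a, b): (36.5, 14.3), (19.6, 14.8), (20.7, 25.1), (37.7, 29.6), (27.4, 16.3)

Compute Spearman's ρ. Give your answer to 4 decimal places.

0.3000

Rank a: 4, 1, 2, 5, 3
Rank b: 1, 2, 4, 5, 3
d = rank(a) − rank(b): 3, -1, -2, 0, 0; Σd² = 14
ρ = 1 − 6Σd² / [n(n²−1)] = 1 − 6×14 / (5×24) = 1 − 84/120 ≈ 0.3000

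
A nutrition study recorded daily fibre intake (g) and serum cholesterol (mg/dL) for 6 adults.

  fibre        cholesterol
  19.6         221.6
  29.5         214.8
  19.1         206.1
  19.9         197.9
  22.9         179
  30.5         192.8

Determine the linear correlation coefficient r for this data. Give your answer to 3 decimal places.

n = 6, Σx = 141.5, Σy = 1212.2, Σx² = 3469.89, Σy² = 246100.06, Σxy = 28534.18
nΣxy − ΣxΣy = 171205.08 − 171526.3 = -321.22
nΣx² − (Σx)² = 20819.34 − 20022.25 = 797.09; nΣy² − (Σy)² = 1476600.36 − 1469428.84 = 7171.52
r = -321.22 / √(797.09 × 7171.52) = -321.22 / 2390.8883 ≈ -0.134

-0.134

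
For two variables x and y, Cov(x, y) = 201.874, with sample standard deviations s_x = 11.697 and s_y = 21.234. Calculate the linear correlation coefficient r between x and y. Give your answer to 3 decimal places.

0.813

r = Cov(x,y) / (s_x · s_y) = 201.874 / (11.697 × 21.234)
  = 201.874 / 248.3741 ≈ 0.813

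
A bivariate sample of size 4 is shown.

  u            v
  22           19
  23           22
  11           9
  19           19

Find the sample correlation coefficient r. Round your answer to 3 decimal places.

0.974

n = 4, Σu = 75, Σv = 69, Σu² = 1495, Σv² = 1287, Σuv = 1384
nΣuv − ΣuΣv = 5536 − 5175 = 361
nΣu² − (Σu)² = 5980 − 5625 = 355; nΣv² − (Σv)² = 5148 − 4761 = 387
r = 361 / √(355 × 387) = 361 / 370.6548 ≈ 0.974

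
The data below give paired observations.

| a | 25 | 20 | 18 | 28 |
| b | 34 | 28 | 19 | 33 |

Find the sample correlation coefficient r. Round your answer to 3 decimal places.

n = 4, Σa = 91, Σb = 114, Σa² = 2133, Σb² = 3390, Σab = 2676
nΣab − ΣaΣb = 10704 − 10374 = 330
nΣa² − (Σa)² = 8532 − 8281 = 251; nΣb² − (Σb)² = 13560 − 12996 = 564
r = 330 / √(251 × 564) = 330 / 376.2499 ≈ 0.877

0.877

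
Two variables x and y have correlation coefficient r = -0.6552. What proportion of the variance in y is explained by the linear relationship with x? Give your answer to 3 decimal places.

r² = (-0.6552)² = 0.429

0.429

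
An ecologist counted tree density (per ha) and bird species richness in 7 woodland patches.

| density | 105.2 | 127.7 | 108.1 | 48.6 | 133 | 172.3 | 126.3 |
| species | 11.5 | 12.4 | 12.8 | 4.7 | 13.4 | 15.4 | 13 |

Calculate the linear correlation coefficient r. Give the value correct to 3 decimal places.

0.950

n = 7, Σx = 821.2, Σy = 83.2, Σx² = 104749.88, Σy² = 1057.66, Σxy = 10482.9
nΣxy − ΣxΣy = 73380.3 − 68323.84 = 5056.46
nΣx² − (Σx)² = 733249.16 − 674369.44 = 58879.72; nΣy² − (Σy)² = 7403.62 − 6922.24 = 481.38
r = 5056.46 / √(58879.72 × 481.38) = 5056.46 / 5323.8632 ≈ 0.950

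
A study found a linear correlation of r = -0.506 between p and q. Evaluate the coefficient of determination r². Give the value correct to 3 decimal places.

r² = (-0.506)² = 0.256

0.256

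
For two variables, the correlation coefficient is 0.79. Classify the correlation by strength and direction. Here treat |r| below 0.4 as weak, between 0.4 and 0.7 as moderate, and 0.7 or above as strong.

r = 0.79 > 0 so the relationship is positive.
|r| = 0.79, which falls in the strong range.

strong positive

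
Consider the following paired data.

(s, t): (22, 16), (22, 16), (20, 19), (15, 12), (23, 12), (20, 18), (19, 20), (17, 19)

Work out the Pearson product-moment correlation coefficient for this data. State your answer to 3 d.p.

-0.068

n = 8, Σs = 158, Σt = 132, Σs² = 3172, Σt² = 2246, Σst = 2603
nΣst − ΣsΣt = 20824 − 20856 = -32
nΣs² − (Σs)² = 25376 − 24964 = 412; nΣt² − (Σt)² = 17968 − 17424 = 544
r = -32 / √(412 × 544) = -32 / 473.4216 ≈ -0.068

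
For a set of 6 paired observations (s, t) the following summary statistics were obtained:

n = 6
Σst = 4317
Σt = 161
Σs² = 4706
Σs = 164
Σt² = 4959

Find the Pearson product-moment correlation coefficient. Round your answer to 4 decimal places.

r = (nΣst − ΣsΣt) / √[(nΣs² − (Σs)²)(nΣt² − (Σt)²)]
Numerator: 6×4317 − 164×161 = -502
Denominator: √[(28236 − 26896)(29754 − 25921)] = √[1340 × 3833] = 2266.3230
r = -502 / 2266.3230 ≈ -0.2215

-0.2215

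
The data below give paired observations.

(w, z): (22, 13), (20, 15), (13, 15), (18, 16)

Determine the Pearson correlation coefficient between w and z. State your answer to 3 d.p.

-0.532

n = 4, Σw = 73, Σz = 59, Σw² = 1377, Σz² = 875, Σwz = 1069
nΣwz − ΣwΣz = 4276 − 4307 = -31
nΣw² − (Σw)² = 5508 − 5329 = 179; nΣz² − (Σz)² = 3500 − 3481 = 19
r = -31 / √(179 × 19) = -31 / 58.3181 ≈ -0.532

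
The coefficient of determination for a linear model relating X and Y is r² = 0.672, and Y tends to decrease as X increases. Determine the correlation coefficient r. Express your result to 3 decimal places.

-0.820

|r| = √0.672 = 0.820
The association is negative, so r = −0.820.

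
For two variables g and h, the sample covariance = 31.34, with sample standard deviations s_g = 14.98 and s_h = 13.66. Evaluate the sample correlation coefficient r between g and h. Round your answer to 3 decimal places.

r = Cov(g,h) / (s_g · s_h) = 31.34 / (14.98 × 13.66)
  = 31.34 / 204.6268 ≈ 0.153

0.153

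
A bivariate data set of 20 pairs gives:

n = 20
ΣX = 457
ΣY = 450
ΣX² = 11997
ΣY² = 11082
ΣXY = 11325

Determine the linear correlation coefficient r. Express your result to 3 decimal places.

0.855

r = (nΣXY − ΣXΣY) / √[(nΣX² − (ΣX)²)(nΣY² − (ΣY)²)]
Numerator: 20×11325 − 457×450 = 20850
Denominator: √[(239940 − 208849)(221640 − 202500)] = √[31091 × 19140] = 24394.2973
r = 20850 / 24394.2973 ≈ 0.855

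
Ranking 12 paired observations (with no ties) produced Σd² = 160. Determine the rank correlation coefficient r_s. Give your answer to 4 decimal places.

ρ = 1 − 6Σd² / [n(n²−1)] = 1 − 6×160 / (12×143)
  = 1 − 960/1716 = 1 − 0.55944 ≈ 0.4406

0.4406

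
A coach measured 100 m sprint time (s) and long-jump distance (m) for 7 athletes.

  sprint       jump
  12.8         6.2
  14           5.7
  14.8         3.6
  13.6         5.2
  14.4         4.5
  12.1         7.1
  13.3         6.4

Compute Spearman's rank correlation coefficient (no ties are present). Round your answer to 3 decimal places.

Rank sprint: 2, 5, 7, 4, 6, 1, 3
Rank jump: 5, 4, 1, 3, 2, 7, 6
d = rank(sprint) − rank(jump): -3, 1, 6, 1, 4, -6, -3; Σd² = 108
ρ = 1 − 6Σd² / [n(n²−1)] = 1 − 6×108 / (7×48) = 1 − 648/336 ≈ -0.929

-0.929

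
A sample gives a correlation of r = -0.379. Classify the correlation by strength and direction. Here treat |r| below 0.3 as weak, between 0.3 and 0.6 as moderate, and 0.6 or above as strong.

moderate negative

r = -0.379 < 0 so the relationship is negative.
|r| = 0.379, which falls in the moderate range.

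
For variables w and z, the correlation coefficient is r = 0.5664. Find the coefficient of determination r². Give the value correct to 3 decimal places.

r² = (0.5664)² = 0.321

0.321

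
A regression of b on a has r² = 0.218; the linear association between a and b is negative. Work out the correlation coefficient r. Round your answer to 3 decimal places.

|r| = √0.218 = 0.467
The association is negative, so r = −0.467.

-0.467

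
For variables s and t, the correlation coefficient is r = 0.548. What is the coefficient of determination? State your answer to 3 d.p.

r² = (0.548)² = 0.300

0.300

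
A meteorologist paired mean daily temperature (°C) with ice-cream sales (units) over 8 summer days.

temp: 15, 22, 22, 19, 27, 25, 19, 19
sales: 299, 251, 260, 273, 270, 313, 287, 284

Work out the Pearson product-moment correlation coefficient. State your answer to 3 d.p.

-0.182

n = 8, Σx = 168, Σy = 2237, Σx² = 3630, Σy² = 628425, Σxy = 46878
nΣxy − ΣxΣy = 375024 − 375816 = -792
nΣx² − (Σx)² = 29040 − 28224 = 816; nΣy² − (Σy)² = 5027400 − 5004169 = 23231
r = -792 / √(816 × 23231) = -792 / 4353.9058 ≈ -0.182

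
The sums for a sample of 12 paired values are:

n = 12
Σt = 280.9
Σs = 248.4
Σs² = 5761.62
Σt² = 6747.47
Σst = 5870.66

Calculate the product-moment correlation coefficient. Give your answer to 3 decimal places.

0.172

r = (nΣst − ΣsΣt) / √[(nΣs² − (Σs)²)(nΣt² − (Σt)²)]
Numerator: 12×5870.66 − 248.4×280.9 = 672.36
Denominator: √[(69139.44 − 61702.56)(80969.64 − 78904.81)] = √[7436.88 × 2064.83] = 3918.6596
r = 672.36 / 3918.6596 ≈ 0.172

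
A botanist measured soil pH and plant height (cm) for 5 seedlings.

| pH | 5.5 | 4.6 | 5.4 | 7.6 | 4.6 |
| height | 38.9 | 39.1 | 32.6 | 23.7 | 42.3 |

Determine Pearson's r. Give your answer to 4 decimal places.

-0.9319

n = 5, Σx = 27.7, Σy = 176.6, Σx² = 159.49, Σy² = 6455.76, Σxy = 944.55
nΣxy − ΣxΣy = 4722.75 − 4891.82 = -169.07
nΣx² − (Σx)² = 797.45 − 767.29 = 30.16; nΣy² − (Σy)² = 32278.8 − 31187.56 = 1091.24
r = -169.07 / √(30.16 × 1091.24) = -169.07 / 181.4161 ≈ -0.9319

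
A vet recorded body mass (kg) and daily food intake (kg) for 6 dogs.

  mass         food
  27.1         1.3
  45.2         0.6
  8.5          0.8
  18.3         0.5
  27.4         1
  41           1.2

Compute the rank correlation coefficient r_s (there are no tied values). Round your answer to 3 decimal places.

0.143

Rank mass: 3, 6, 1, 2, 4, 5
Rank food: 6, 2, 3, 1, 4, 5
d = rank(mass) − rank(food): -3, 4, -2, 1, 0, 0; Σd² = 30
ρ = 1 − 6Σd² / [n(n²−1)] = 1 − 6×30 / (6×35) = 1 − 180/210 ≈ 0.143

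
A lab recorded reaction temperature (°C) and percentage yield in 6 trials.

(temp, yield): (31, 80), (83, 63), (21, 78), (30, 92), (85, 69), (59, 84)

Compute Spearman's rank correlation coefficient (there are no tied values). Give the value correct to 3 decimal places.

-0.543

Rank temp: 3, 5, 1, 2, 6, 4
Rank yield: 4, 1, 3, 6, 2, 5
d = rank(temp) − rank(yield): -1, 4, -2, -4, 4, -1; Σd² = 54
ρ = 1 − 6Σd² / [n(n²−1)] = 1 − 6×54 / (6×35) = 1 − 324/210 ≈ -0.543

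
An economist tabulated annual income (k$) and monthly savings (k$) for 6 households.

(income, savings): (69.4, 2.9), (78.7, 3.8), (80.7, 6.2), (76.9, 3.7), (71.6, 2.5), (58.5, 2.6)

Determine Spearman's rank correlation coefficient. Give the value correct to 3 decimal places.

0.829

Rank income: 2, 5, 6, 4, 3, 1
Rank savings: 3, 5, 6, 4, 1, 2
d = rank(income) − rank(savings): -1, 0, 0, 0, 2, -1; Σd² = 6
ρ = 1 − 6Σd² / [n(n²−1)] = 1 − 6×6 / (6×35) = 1 − 36/210 ≈ 0.829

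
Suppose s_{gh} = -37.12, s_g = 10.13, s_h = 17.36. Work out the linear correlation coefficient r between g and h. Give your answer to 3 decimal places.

-0.211

r = Cov(g,h) / (s_g · s_h) = -37.12 / (10.13 × 17.36)
  = -37.12 / 175.8568 ≈ -0.211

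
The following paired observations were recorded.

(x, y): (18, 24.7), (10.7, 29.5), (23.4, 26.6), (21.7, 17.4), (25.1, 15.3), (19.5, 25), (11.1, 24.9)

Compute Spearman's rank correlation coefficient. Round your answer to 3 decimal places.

-0.536

Rank x: 3, 1, 6, 5, 7, 4, 2
Rank y: 3, 7, 6, 2, 1, 5, 4
d = rank(x) − rank(y): 0, -6, 0, 3, 6, -1, -2; Σd² = 86
ρ = 1 − 6Σd² / [n(n²−1)] = 1 − 6×86 / (7×48) = 1 − 516/336 ≈ -0.536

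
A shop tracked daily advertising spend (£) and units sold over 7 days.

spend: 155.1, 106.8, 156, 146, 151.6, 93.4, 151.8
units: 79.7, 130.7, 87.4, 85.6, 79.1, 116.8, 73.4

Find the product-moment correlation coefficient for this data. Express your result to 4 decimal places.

n = 7, Σx = 960.7, Σy = 652.7, Σx² = 135863.61, Σy² = 63687.31, Σxy = 86495.03
nΣxy − ΣxΣy = 605465.21 − 627048.89 = -21583.68
nΣx² − (Σx)² = 951045.27 − 922944.49 = 28100.78; nΣy² − (Σy)² = 445811.17 − 426017.29 = 19793.88
r = -21583.68 / √(28100.78 × 19793.88) = -21583.68 / 23584.3903 ≈ -0.9152

-0.9152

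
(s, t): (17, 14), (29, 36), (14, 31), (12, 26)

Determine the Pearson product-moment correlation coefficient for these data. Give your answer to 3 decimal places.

0.473

n = 4, Σs = 72, Σt = 107, Σs² = 1470, Σt² = 3129, Σst = 2028
nΣst − ΣsΣt = 8112 − 7704 = 408
nΣs² − (Σs)² = 5880 − 5184 = 696; nΣt² − (Σt)² = 12516 − 11449 = 1067
r = 408 / √(696 × 1067) = 408 / 861.7610 ≈ 0.473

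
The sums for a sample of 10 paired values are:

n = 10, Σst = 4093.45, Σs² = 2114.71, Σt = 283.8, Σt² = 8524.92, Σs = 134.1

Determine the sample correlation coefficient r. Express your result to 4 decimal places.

0.7455

r = (nΣst − ΣsΣt) / √[(nΣs² − (Σs)²)(nΣt² − (Σt)²)]
Numerator: 10×4093.45 − 134.1×283.8 = 2876.92
Denominator: √[(21147.1 − 17982.81)(85249.2 − 80542.44)] = √[3164.29 × 4706.76] = 3859.2167
r = 2876.92 / 3859.2167 ≈ 0.7455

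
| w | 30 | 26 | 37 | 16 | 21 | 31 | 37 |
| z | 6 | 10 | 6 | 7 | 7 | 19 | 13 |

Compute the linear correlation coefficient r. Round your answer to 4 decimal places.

0.2969

n = 7, Σw = 198, Σz = 68, Σw² = 5972, Σz² = 800, Σwz = 1991
nΣwz − ΣwΣz = 13937 − 13464 = 473
nΣw² − (Σw)² = 41804 − 39204 = 2600; nΣz² − (Σz)² = 5600 − 4624 = 976
r = 473 / √(2600 × 976) = 473 / 1592.9846 ≈ 0.2969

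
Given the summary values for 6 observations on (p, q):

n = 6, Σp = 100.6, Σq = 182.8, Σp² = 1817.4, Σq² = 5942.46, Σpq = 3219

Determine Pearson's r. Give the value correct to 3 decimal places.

r = (nΣpq − ΣpΣq) / √[(nΣp² − (Σp)²)(nΣq² − (Σq)²)]
Numerator: 6×3219 − 100.6×182.8 = 924.32
Denominator: √[(10904.4 − 10120.36)(35654.76 − 33415.84)] = √[784.04 × 2238.92] = 1324.9162
r = 924.32 / 1324.9162 ≈ 0.698

0.698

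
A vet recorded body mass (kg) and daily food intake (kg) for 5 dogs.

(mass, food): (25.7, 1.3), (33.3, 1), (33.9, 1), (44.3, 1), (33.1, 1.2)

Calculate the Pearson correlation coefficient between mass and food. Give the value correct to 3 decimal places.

n = 5, Σx = 170.3, Σy = 5.5, Σx² = 5976.69, Σy² = 6.13, Σxy = 184.63
nΣxy − ΣxΣy = 923.15 − 936.65 = -13.5
nΣx² − (Σx)² = 29883.45 − 29002.09 = 881.36; nΣy² − (Σy)² = 30.65 − 30.25 = 0.4
r = -13.5 / √(881.36 × 0.4) = -13.5 / 18.7762 ≈ -0.719

-0.719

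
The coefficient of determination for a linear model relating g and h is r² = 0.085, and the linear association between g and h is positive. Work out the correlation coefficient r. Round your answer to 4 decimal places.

|r| = √0.085 = 0.2915
The association is positive, so r = 0.2915.

0.2915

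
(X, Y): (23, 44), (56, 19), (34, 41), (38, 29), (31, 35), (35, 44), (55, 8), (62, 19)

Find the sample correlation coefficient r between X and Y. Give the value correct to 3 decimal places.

-0.882

n = 8, ΣX = 334, ΣY = 239, ΣX² = 15320, ΣY² = 8405, ΣXY = 8815
nΣXY − ΣXΣY = 70520 − 79826 = -9306
nΣX² − (ΣX)² = 122560 − 111556 = 11004; nΣY² − (ΣY)² = 67240 − 57121 = 10119
r = -9306 / √(11004 × 10119) = -9306 / 10552.2261 ≈ -0.882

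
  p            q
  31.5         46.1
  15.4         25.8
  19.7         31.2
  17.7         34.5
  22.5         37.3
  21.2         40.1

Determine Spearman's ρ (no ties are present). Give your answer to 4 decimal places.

Rank p: 6, 1, 3, 2, 5, 4
Rank q: 6, 1, 2, 3, 4, 5
d = rank(p) − rank(q): 0, 0, 1, -1, 1, -1; Σd² = 4
ρ = 1 − 6Σd² / [n(n²−1)] = 1 − 6×4 / (6×35) = 1 − 24/210 ≈ 0.8857

0.8857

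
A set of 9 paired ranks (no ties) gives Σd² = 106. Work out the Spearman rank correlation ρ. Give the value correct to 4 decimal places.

0.1167

ρ = 1 − 6Σd² / [n(n²−1)] = 1 − 6×106 / (9×80)
  = 1 − 636/720 = 1 − 0.88333 ≈ 0.1167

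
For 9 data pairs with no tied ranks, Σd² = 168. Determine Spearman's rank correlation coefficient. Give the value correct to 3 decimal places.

ρ = 1 − 6Σd² / [n(n²−1)] = 1 − 6×168 / (9×80)
  = 1 − 1008/720 = 1 − 1.4000 ≈ -0.400

-0.400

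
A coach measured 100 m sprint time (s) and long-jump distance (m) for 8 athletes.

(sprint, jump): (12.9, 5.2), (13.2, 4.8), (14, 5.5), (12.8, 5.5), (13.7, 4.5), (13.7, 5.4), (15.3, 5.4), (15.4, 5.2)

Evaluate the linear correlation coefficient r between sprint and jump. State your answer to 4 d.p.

n = 8, Σx = 111, Σy = 41.5, Σx² = 1547.12, Σy² = 216.19, Σxy = 576.17
nΣxy − ΣxΣy = 4609.36 − 4606.5 = 2.86
nΣx² − (Σx)² = 12376.96 − 12321 = 55.96; nΣy² − (Σy)² = 1729.52 − 1722.25 = 7.27
r = 2.86 / √(55.96 × 7.27) = 2.86 / 20.1700 ≈ 0.1418

0.1418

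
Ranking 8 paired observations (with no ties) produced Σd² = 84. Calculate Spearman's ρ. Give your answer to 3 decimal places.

ρ = 1 − 6Σd² / [n(n²−1)] = 1 − 6×84 / (8×63)
  = 1 − 504/504 = 1 − 1.0000 ≈ 0.000

0.000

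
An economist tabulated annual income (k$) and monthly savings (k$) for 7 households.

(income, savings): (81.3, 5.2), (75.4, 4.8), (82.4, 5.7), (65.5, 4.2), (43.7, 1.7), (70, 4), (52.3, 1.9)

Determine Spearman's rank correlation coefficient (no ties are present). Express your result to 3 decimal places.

0.964

Rank income: 6, 5, 7, 3, 1, 4, 2
Rank savings: 6, 5, 7, 4, 1, 3, 2
d = rank(income) − rank(savings): 0, 0, 0, -1, 0, 1, 0; Σd² = 2
ρ = 1 − 6Σd² / [n(n²−1)] = 1 − 6×2 / (7×48) = 1 − 12/336 ≈ 0.964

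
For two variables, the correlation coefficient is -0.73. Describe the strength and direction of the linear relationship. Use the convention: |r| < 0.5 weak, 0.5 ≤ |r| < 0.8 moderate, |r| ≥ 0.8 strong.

moderate negative

r = -0.73 < 0 so the relationship is negative.
|r| = 0.73, which falls in the moderate range.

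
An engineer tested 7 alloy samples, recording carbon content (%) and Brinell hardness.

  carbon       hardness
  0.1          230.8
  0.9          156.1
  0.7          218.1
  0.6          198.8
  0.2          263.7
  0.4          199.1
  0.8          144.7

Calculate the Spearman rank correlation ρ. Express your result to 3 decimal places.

-0.821

Rank carbon: 1, 7, 5, 4, 2, 3, 6
Rank hardness: 6, 2, 5, 3, 7, 4, 1
d = rank(carbon) − rank(hardness): -5, 5, 0, 1, -5, -1, 5; Σd² = 102
ρ = 1 − 6Σd² / [n(n²−1)] = 1 − 6×102 / (7×48) = 1 − 612/336 ≈ -0.821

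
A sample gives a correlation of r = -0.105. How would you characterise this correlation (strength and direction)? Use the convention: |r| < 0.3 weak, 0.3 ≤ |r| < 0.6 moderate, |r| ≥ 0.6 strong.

r = -0.105 < 0 so the relationship is negative.
|r| = 0.105, which falls in the weak range.

weak negative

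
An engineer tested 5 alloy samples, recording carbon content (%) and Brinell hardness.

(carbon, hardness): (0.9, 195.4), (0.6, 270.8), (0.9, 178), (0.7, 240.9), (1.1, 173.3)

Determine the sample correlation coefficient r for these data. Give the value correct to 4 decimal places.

-0.9434

n = 5, Σx = 4.2, Σy = 1058.4, Σx² = 3.68, Σy² = 231263.5, Σxy = 857.8
nΣxy − ΣxΣy = 4289 − 4445.28 = -156.28
nΣx² − (Σx)² = 18.4 − 17.64 = 0.76; nΣy² − (Σy)² = 1156317.5 − 1120210.56 = 36106.94
r = -156.28 / √(0.76 × 36106.94) = -156.28 / 165.6541 ≈ -0.9434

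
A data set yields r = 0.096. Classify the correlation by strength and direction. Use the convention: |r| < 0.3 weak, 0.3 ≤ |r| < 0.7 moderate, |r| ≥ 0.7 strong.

r = 0.096 > 0 so the relationship is positive.
|r| = 0.096, which falls in the weak range.

weak positive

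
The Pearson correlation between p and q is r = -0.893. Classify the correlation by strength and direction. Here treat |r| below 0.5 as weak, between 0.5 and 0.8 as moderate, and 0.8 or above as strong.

strong negative

r = -0.893 < 0 so the relationship is negative.
|r| = 0.893, which falls in the strong range.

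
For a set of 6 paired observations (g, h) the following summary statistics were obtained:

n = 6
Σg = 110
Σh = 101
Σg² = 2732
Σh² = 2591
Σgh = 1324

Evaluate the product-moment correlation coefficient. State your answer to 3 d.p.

r = (nΣgh − ΣgΣh) / √[(nΣg² − (Σg)²)(nΣh² − (Σh)²)]
Numerator: 6×1324 − 110×101 = -3166
Denominator: √[(16392 − 12100)(15546 − 10201)] = √[4292 × 5345] = 4789.6493
r = -3166 / 4789.6493 ≈ -0.661

-0.661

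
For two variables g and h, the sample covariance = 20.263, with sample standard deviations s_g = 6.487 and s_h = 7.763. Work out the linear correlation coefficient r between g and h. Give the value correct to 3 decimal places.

0.402

r = Cov(g,h) / (s_g · s_h) = 20.263 / (6.487 × 7.763)
  = 20.263 / 50.3586 ≈ 0.402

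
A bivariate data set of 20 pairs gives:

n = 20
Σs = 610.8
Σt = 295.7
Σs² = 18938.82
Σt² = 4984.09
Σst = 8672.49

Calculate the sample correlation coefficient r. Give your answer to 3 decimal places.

r = (nΣst − ΣsΣt) / √[(nΣs² − (Σs)²)(nΣt² − (Σt)²)]
Numerator: 20×8672.49 − 610.8×295.7 = -7163.76
Denominator: √[(378776.4 − 373076.64)(99681.8 − 87438.49)] = √[5699.76 × 12243.31] = 8353.6775
r = -7163.76 / 8353.6775 ≈ -0.858

-0.858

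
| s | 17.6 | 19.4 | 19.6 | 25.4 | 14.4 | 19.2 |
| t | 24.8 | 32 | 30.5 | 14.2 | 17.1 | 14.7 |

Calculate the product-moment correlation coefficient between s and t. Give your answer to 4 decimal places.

-0.1680

n = 6, Σs = 115.6, Σt = 133.3, Σs² = 2291.44, Σt² = 3279.43, Σst = 2544.24
nΣst − ΣsΣt = 15265.44 − 15409.48 = -144.04
nΣs² − (Σs)² = 13748.64 − 13363.36 = 385.28; nΣt² − (Σt)² = 19676.58 − 17768.89 = 1907.69
r = -144.04 / √(385.28 × 1907.69) = -144.04 / 857.3184 ≈ -0.1680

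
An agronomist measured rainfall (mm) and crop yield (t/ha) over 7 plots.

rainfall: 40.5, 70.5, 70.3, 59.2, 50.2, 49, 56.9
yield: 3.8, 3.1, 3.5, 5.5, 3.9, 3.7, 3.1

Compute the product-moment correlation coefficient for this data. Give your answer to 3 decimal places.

-0.175

n = 7, Σx = 396.6, Σy = 26.6, Σx² = 23215.88, Σy² = 105.06, Σxy = 1497.57
nΣxy − ΣxΣy = 10482.99 − 10549.56 = -66.57
nΣx² − (Σx)² = 162511.16 − 157291.56 = 5219.6; nΣy² − (Σy)² = 735.42 − 707.56 = 27.86
r = -66.57 / √(5219.6 × 27.86) = -66.57 / 381.3372 ≈ -0.175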